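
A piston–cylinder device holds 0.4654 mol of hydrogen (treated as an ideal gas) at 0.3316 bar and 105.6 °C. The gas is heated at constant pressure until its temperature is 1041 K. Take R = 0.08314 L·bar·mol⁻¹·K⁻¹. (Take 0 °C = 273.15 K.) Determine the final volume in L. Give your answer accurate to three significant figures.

V₂ ≈ 121 L

Convert: T₁ = 378.8 K.
From PV = nRT: V₁ = nRT₁/P₁ = 44.20 L.
P constant ⇒ V ∝ T: P₂ = P₁; V₂ = V₁·(T₂/T₁) = 121.5 L.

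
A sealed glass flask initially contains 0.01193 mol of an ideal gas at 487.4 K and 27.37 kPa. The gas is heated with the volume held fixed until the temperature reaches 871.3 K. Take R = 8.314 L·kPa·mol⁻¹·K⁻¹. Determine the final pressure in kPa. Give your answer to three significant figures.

From PV = nRT: V₁ = nRT₁/P₁ = 1.766 L.
Isochoric, so P/T is constant: V₂ = V₁; P₂ = P₁·(T₂/T₁) = 48.93 kPa.

P₂ ≈ 48.9 kPa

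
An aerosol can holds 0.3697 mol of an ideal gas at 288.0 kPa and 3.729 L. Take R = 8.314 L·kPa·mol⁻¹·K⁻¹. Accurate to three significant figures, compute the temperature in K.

T ≈ 349 K

PV = nRT ⇒ T = PV/(nR) = (288.0 × 3.729) / (0.3697 × 8.314)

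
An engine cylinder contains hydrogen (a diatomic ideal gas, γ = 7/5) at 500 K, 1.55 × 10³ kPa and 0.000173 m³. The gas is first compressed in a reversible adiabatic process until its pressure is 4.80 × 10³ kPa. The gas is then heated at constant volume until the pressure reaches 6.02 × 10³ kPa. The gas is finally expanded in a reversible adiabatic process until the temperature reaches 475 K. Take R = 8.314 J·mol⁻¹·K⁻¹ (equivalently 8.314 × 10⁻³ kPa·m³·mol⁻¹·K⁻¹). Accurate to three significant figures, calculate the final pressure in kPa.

P₄ ≈ 735 kPa

Reversible adiabatic, γ = 7/5: T₂ = T₁·(P₂/P₁)^((γ−1)/γ) = 690.6 K; V₂ = V₁·(P₁/P₂)^(1/γ) = 7.716e-05 m³.
Isochoric, so P/T is constant: V₃ = V₂; T₃ = T₂·(P₃/P₂) = 866.1 K.
Adiabatic (γ = 7/5), T V^(γ−1) and P V^γ constant: P₄ = P₃·(T₄/T₃)^(γ/(γ−1)) = 735.3 kPa; V₄ = V₃·(T₃/T₄)^(1/(γ−1)) = 0.0003464 m³.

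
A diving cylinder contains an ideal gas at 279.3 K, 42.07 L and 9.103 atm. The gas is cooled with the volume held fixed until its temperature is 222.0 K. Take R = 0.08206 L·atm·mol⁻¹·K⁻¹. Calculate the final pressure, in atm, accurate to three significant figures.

V constant ⇒ P ∝ T: V₂ = V₁; P₂ = P₁·(T₂/T₁) = 7.235 atm.

P₂ ≈ 7.24 atm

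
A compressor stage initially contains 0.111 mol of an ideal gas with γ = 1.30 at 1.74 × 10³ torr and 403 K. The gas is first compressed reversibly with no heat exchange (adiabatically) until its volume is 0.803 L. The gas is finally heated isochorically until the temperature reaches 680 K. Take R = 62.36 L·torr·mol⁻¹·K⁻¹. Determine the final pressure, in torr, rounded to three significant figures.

From PV = nRT: V₁ = nRT₁/P₁ = 1.603 L.
Adiabatic (γ = 1.30), T V^(γ−1) and P V^γ constant: T₂ = T₁·(V₁/V₂)^(γ−1) = 495.9 K; P₂ = P₁·(V₁/V₂)^γ = 4275 torr.
Isochoric, so P/T is constant: V₃ = V₂; P₃ = P₂·(T₃/T₂) = 5862 torr.

P₃ ≈ 5.86e+03 torr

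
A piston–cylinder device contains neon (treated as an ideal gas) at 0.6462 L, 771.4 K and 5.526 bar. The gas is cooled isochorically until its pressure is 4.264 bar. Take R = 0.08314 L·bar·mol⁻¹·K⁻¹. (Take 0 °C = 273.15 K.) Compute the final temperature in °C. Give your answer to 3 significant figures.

T₂ ≈ 322 °C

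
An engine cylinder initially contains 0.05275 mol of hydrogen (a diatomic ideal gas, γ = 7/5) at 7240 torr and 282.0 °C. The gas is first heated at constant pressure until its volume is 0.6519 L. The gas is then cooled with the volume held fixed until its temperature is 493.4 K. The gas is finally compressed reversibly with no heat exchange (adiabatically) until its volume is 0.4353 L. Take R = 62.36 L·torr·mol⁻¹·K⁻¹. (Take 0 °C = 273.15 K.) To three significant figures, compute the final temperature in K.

Convert: T₁ = 555.1 K.
From PV = nRT: V₁ = nRT₁/P₁ = 0.2522 L.
P constant ⇒ V ∝ T: P₂ = P₁; T₂ = T₁·(V₂/V₁) = 1435 K.
V constant ⇒ P ∝ T: V₃ = V₂; P₃ = P₂·(T₃/T₂) = 2490 torr.
Reversible adiabatic, γ = 7/5: T₄ = T₃·(V₃/V₄)^(γ−1) = 579.9 K; P₄ = P₃·(V₃/V₄)^γ = 4382 torr.

T₄ ≈ 580 K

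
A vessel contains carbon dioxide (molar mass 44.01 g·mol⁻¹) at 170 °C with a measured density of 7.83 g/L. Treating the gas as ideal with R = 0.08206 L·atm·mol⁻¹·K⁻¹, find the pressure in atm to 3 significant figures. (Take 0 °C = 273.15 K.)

ρ = PM/(RT) ⇒ P = ρRT/M = (7.83 × 0.08206 × 443.1) / 44.01

P ≈ 6.47 atm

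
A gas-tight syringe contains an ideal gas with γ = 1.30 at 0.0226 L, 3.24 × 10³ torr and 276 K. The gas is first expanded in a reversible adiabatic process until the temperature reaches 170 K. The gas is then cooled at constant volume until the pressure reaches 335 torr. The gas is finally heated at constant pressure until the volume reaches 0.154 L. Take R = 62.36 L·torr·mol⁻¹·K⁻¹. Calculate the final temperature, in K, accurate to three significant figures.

Adiabatic (γ = 1.30), T V^(γ−1) and P V^γ constant: P₂ = P₁·(T₂/T₁)^(γ/(γ−1)) = 396.8 torr; V₂ = V₁·(T₁/T₂)^(1/(γ−1)) = 0.1137 L.
V constant ⇒ P ∝ T: V₃ = V₂; T₃ = T₂·(P₃/P₂) = 143.5 K.
Isobaric, so V/T is constant: P₄ = P₃; T₄ = T₃·(V₄/V₃) = 194.5 K.

T₄ ≈ 194 K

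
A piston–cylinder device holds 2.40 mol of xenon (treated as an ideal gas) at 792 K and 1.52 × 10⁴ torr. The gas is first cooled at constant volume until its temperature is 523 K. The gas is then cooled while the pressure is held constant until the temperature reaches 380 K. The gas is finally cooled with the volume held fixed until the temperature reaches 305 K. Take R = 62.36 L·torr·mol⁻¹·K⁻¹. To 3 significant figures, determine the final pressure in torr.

From PV = nRT: V₁ = nRT₁/P₁ = 7.798 L.
Isochoric, so P/T is constant: V₂ = V₁; P₂ = P₁·(T₂/T₁) = 1.004e+04 torr.
Isobaric, so V/T is constant: P₃ = P₂; V₃ = V₂·(T₃/T₂) = 5.666 L.
V constant ⇒ P ∝ T: V₄ = V₃; P₄ = P₃·(T₄/T₃) = 8056 torr.

P₄ ≈ 8.06e+03 torr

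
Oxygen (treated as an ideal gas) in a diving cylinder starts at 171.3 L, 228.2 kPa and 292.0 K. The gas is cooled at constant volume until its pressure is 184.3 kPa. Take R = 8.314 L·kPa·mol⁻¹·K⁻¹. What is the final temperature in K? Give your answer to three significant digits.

V constant ⇒ P ∝ T: V₂ = V₁; T₂ = T₁·(P₂/P₁) = 235.8 K.

T₂ ≈ 236 K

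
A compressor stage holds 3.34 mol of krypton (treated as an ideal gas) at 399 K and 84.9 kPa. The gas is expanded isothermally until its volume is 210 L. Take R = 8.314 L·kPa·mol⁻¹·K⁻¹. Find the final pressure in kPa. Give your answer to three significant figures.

P₂ ≈ 52.8 kPa

From PV = nRT: V₁ = nRT₁/P₁ = 130.5 L.
Isothermal, so P V is constant: T₂ = T₁; P₂ = P₁·(V₁/V₂) = 52.76 kPa.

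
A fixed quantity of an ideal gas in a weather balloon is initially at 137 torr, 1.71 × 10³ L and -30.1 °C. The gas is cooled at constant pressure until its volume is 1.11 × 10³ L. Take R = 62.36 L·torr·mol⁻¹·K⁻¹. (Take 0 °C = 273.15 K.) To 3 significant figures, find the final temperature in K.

Convert: T₁ = 243.0 K.
P constant ⇒ V ∝ T: P₂ = P₁; T₂ = T₁·(V₂/V₁) = 157.8 K.

T₂ ≈ 158 K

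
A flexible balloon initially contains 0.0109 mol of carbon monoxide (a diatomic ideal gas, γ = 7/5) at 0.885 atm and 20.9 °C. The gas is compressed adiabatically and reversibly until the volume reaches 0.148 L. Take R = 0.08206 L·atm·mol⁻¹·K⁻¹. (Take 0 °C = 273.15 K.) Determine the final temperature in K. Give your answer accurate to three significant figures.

Convert: T₁ = 294.0 K.
From PV = nRT: V₁ = nRT₁/P₁ = 0.2972 L.
Reversible adiabatic, γ = 7/5: T₂ = T₁·(V₁/V₂)^(γ−1) = 388.6 K; P₂ = P₁·(V₁/V₂)^γ = 2.349 atm.

T₂ ≈ 389 K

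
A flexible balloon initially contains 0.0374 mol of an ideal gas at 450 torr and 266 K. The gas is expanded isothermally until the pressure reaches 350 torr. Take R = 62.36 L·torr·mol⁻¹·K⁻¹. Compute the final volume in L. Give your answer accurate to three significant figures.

V₂ ≈ 1.77 L

From PV = nRT: V₁ = nRT₁/P₁ = 1.379 L.
Isothermal, so P V is constant: T₂ = T₁; V₂ = V₁·(P₁/P₂) = 1.773 L.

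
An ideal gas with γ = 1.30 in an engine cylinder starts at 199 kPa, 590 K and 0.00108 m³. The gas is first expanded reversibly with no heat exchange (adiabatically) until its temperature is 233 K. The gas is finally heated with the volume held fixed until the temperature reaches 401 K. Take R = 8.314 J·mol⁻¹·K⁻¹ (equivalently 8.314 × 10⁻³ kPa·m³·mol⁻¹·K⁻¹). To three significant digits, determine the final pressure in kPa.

P₃ ≈ 6.11 kPa

Reversible adiabatic, γ = 1.30: P₂ = P₁·(T₂/T₁)^(γ/(γ−1)) = 3.551 kPa; V₂ = V₁·(T₁/T₂)^(1/(γ−1)) = 0.02390 m³.
Isochoric, so P/T is constant: V₃ = V₂; P₃ = P₂·(T₃/T₂) = 6.112 kPa.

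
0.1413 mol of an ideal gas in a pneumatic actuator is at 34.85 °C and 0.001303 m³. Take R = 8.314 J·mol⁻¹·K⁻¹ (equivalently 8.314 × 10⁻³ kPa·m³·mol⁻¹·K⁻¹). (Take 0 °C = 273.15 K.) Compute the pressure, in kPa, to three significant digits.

Convert: T = 308.00 K.
PV = nRT ⇒ P = nRT/V = (0.1413 × 8.314 × 10⁻³ × 308.00) / 0.001303

P ≈ 278 kPa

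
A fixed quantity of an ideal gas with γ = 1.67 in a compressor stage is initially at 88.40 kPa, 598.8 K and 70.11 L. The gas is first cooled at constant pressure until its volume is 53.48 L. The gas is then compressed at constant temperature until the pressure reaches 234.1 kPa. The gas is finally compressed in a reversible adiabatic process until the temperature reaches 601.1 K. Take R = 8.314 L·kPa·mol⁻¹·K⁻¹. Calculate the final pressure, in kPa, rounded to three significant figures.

Isobaric, so V/T is constant: P₂ = P₁; T₂ = T₁·(V₂/V₁) = 456.8 K.
Isothermal, so P V is constant: T₃ = T₂; V₃ = V₂·(P₂/P₃) = 20.19 L.
Reversible adiabatic, γ = 1.67: P₄ = P₃·(T₄/T₃)^(γ/(γ−1)) = 464.1 kPa; V₄ = V₃·(T₃/T₄)^(1/(γ−1)) = 13.40 L.

P₄ ≈ 464 kPa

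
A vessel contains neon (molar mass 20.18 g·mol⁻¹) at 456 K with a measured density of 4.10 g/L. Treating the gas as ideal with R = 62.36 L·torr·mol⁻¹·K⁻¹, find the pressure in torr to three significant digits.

P ≈ 5.78e+03 torr

ρ = PM/(RT) ⇒ P = ρRT/M = (4.10 × 62.36 × 456.0) / 20.18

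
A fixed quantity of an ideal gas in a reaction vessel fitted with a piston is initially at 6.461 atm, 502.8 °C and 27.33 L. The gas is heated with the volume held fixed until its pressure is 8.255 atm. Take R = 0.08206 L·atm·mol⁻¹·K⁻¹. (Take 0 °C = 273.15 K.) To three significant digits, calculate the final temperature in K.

Convert: T₁ = 776.0 K.
V constant ⇒ P ∝ T: V₂ = V₁; T₂ = T₁·(P₂/P₁) = 991.4 K.

T₂ ≈ 991 K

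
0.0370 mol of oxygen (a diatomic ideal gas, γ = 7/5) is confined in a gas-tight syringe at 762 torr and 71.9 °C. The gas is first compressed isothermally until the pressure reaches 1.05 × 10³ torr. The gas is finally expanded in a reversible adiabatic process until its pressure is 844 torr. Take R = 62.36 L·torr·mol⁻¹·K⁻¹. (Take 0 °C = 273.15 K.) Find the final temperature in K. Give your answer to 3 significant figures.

T₃ ≈ 324 K

Convert: T₁ = 345.0 K.
From PV = nRT: V₁ = nRT₁/P₁ = 1.045 L.
T constant ⇒ Boyle's law P V = const: T₂ = T₁; V₂ = V₁·(P₁/P₂) = 0.7582 L.
Reversible adiabatic, γ = 7/5: T₃ = T₂·(P₃/P₂)^((γ−1)/γ) = 324.2 K; V₃ = V₂·(P₂/P₃)^(1/γ) = 0.8862 L.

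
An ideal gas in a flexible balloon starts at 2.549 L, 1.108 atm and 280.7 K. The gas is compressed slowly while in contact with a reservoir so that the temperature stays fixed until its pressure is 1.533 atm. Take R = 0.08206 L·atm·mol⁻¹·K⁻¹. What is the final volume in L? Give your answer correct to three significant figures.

T constant ⇒ Boyle's law P V = const: T₂ = T₁; V₂ = V₁·(P₁/P₂) = 1.842 L.

V₂ ≈ 1.84 L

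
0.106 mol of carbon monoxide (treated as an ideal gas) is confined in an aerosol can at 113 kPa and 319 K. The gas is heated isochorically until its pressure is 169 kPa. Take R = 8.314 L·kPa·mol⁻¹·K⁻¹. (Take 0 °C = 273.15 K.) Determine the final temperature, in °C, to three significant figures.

T₂ ≈ 204 °C

From PV = nRT: V₁ = nRT₁/P₁ = 2.488 L.
V constant ⇒ P ∝ T: V₂ = V₁; T₂ = T₁·(P₂/P₁) = 477.1 K.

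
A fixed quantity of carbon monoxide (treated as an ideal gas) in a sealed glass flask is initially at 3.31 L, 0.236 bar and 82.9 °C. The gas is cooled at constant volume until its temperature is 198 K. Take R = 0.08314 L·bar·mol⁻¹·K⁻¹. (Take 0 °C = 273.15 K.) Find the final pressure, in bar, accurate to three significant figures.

Convert: T₁ = 356.0 K.
Isochoric, so P/T is constant: V₂ = V₁; P₂ = P₁·(T₂/T₁) = 0.1312 bar.

P₂ ≈ 0.131 bar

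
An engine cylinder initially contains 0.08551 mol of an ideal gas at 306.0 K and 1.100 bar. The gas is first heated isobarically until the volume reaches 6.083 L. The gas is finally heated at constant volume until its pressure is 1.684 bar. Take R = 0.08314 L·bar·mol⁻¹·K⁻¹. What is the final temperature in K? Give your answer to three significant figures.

T₃ ≈ 1.44e+03 K

From PV = nRT: V₁ = nRT₁/P₁ = 1.978 L.
P constant ⇒ V ∝ T: P₂ = P₁; T₂ = T₁·(V₂/V₁) = 941.2 K.
Isochoric, so P/T is constant: V₃ = V₂; T₃ = T₂·(P₃/P₂) = 1441 K.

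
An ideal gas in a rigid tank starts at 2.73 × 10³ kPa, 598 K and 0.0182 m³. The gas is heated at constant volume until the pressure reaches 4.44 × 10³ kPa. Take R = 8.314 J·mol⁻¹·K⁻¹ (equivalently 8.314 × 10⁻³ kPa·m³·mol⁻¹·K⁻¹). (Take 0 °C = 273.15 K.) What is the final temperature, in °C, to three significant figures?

Isochoric, so P/T is constant: V₂ = V₁; T₂ = T₁·(P₂/P₁) = 972.6 K.

T₂ ≈ 699 °C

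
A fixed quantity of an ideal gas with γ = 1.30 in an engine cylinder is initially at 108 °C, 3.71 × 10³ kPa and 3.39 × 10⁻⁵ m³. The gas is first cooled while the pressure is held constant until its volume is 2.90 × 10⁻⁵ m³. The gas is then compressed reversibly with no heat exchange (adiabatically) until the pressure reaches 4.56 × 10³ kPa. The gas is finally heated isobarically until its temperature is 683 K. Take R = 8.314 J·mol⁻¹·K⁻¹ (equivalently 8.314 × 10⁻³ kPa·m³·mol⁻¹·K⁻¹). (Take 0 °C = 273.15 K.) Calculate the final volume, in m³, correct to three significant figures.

Convert: T₁ = 381.1 K.
P constant ⇒ V ∝ T: P₂ = P₁; T₂ = T₁·(V₂/V₁) = 326.1 K.
Adiabatic (γ = 1.30), T V^(γ−1) and P V^γ constant: T₃ = T₂·(P₃/P₂)^((γ−1)/γ) = 342.0 K; V₃ = V₂·(P₂/P₃)^(1/γ) = 2.474e-05 m³.
P constant ⇒ V ∝ T: P₄ = P₃; V₄ = V₃·(T₄/T₃) = 4.942e-05 m³.

V₄ ≈ 4.94e-05 m³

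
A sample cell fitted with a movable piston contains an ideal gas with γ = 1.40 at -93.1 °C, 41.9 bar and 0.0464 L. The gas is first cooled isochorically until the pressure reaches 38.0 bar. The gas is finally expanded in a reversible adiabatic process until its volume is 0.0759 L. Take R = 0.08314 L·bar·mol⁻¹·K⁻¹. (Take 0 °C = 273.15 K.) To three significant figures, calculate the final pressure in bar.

P₃ ≈ 19.1 bar

Convert: T₁ = 180.0 K.
V constant ⇒ P ∝ T: V₂ = V₁; T₂ = T₁·(P₂/P₁) = 163.3 K.
Reversible adiabatic, γ = 1.40: T₃ = T₂·(V₂/V₃)^(γ−1) = 134.1 K; P₃ = P₂·(V₂/V₃)^γ = 19.08 bar.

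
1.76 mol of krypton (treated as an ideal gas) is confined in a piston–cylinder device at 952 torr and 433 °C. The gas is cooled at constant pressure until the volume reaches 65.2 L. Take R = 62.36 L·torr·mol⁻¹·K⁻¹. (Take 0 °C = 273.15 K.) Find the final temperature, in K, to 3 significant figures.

T₂ ≈ 566 K

Convert: T₁ = 706.1 K.
From PV = nRT: V₁ = nRT₁/P₁ = 81.41 L.
P constant ⇒ V ∝ T: P₂ = P₁; T₂ = T₁·(V₂/V₁) = 565.5 K.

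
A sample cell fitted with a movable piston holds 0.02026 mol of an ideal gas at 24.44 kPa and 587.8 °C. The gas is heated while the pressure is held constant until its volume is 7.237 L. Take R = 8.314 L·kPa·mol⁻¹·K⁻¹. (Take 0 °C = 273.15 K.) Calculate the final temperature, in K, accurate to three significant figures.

T₂ ≈ 1.05e+03 K

Convert: T₁ = 860.9 K.
From PV = nRT: V₁ = nRT₁/P₁ = 5.934 L.
P constant ⇒ V ∝ T: P₂ = P₁; T₂ = T₁·(V₂/V₁) = 1050 K.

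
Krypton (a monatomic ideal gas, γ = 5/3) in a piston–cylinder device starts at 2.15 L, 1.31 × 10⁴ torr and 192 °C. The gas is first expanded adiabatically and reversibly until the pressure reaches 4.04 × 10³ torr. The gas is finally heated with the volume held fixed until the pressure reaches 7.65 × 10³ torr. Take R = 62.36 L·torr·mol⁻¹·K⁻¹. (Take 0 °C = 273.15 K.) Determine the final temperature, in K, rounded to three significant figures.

Convert: T₁ = 465.1 K.
Reversible adiabatic, γ = 5/3: T₂ = T₁·(P₂/P₁)^((γ−1)/γ) = 290.6 K; V₂ = V₁·(P₁/P₂)^(1/γ) = 4.355 L.
V constant ⇒ P ∝ T: V₃ = V₂; T₃ = T₂·(P₃/P₂) = 550.2 K.

T₃ ≈ 550 K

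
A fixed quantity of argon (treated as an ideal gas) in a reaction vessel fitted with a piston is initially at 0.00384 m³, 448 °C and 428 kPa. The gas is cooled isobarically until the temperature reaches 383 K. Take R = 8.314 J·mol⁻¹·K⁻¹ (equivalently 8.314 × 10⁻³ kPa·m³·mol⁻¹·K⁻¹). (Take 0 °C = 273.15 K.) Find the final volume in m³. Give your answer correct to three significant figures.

V₂ ≈ 0.00204 m³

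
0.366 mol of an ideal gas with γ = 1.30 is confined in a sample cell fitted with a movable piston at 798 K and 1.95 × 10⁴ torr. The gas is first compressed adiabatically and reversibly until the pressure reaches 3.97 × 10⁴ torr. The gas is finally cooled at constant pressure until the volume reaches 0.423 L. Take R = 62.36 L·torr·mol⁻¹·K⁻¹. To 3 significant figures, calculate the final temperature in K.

T₃ ≈ 736 K

From PV = nRT: V₁ = nRT₁/P₁ = 0.9340 L.
Reversible adiabatic, γ = 1.30: T₂ = T₁·(P₂/P₁)^((γ−1)/γ) = 940.3 K; V₂ = V₁·(P₁/P₂)^(1/γ) = 0.5406 L.
Isobaric, so V/T is constant: P₃ = P₂; T₃ = T₂·(V₃/V₂) = 735.8 K.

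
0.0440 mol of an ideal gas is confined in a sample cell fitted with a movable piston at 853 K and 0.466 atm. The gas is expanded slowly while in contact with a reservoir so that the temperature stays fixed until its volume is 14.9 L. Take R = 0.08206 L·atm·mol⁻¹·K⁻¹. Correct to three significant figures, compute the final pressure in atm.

P₂ ≈ 0.207 atm

From PV = nRT: V₁ = nRT₁/P₁ = 6.609 L.
Isothermal, so P V is constant: T₂ = T₁; P₂ = P₁·(V₁/V₂) = 0.2067 atm.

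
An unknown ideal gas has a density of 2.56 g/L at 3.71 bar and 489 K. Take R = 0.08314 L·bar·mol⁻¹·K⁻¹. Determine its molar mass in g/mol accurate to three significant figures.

M ≈ 28.1 g/mol

ρ = PM/(RT) ⇒ M = ρRT/P = (2.56 × 0.08314 × 489.0) / 3.71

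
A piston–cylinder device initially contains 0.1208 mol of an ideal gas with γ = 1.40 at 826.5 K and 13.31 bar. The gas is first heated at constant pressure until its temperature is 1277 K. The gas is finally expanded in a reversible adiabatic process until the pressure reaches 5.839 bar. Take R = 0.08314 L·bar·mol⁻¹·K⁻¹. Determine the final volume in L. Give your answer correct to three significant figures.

From PV = nRT: V₁ = nRT₁/P₁ = 0.6237 L.
Isobaric, so V/T is constant: P₂ = P₁; V₂ = V₁·(T₂/T₁) = 0.9636 L.
Reversible adiabatic, γ = 1.40: T₃ = T₂·(P₃/P₂)^((γ−1)/γ) = 1009 K; V₃ = V₂·(P₂/P₃)^(1/γ) = 1.736 L.

V₃ ≈ 1.74 L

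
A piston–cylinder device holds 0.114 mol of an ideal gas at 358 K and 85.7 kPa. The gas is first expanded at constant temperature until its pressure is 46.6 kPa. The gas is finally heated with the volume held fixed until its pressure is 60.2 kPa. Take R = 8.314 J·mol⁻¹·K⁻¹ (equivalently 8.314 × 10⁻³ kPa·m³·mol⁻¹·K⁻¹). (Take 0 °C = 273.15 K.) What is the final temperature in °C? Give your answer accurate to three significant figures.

T₃ ≈ 189 °C

From PV = nRT: V₁ = nRT₁/P₁ = 0.003959 m³.
Isothermal, so P V is constant: T₂ = T₁; V₂ = V₁·(P₁/P₂) = 0.007281 m³.
V constant ⇒ P ∝ T: V₃ = V₂; T₃ = T₂·(P₃/P₂) = 462.5 K.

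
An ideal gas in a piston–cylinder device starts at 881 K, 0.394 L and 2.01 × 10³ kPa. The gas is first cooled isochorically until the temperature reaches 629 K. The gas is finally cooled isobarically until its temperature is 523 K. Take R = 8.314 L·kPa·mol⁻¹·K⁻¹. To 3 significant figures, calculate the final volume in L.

Isochoric, so P/T is constant: V₂ = V₁; P₂ = P₁·(T₂/T₁) = 1435 kPa.
P constant ⇒ V ∝ T: P₃ = P₂; V₃ = V₂·(T₃/T₂) = 0.3276 L.

V₃ ≈ 0.328 L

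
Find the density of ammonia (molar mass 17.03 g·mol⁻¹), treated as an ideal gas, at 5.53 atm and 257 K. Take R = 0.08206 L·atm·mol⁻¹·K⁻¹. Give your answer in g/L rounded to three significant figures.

ρ ≈ 4.47 g/L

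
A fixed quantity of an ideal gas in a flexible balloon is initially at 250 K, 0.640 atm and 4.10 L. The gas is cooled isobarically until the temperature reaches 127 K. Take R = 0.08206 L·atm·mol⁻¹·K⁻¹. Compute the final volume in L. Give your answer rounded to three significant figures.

V₂ ≈ 2.08 L

P constant ⇒ V ∝ T: P₂ = P₁; V₂ = V₁·(T₂/T₁) = 2.083 L.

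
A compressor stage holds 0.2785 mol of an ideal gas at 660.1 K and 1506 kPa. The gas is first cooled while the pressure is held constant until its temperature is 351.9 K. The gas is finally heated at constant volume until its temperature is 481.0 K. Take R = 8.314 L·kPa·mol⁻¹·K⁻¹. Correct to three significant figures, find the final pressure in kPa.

P₃ ≈ 2.06e+03 kPa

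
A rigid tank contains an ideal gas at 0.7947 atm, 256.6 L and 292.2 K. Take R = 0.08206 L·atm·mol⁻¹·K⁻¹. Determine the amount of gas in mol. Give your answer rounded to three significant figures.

PV = nRT ⇒ n = PV/(RT) = (0.7947 × 256.6) / (0.08206 × 292.2)

n ≈ 8.50 mol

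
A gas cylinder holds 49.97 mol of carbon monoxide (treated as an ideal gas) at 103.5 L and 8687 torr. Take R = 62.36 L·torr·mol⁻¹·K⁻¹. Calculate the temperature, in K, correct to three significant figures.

T ≈ 289 K

PV = nRT ⇒ T = PV/(nR) = (8687 × 103.5) / (49.97 × 62.36)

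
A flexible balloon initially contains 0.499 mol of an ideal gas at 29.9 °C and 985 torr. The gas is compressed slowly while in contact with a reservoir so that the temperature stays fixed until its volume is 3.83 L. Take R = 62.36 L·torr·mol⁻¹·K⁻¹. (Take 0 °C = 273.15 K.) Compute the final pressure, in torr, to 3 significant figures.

Convert: T₁ = 303.0 K.
From PV = nRT: V₁ = nRT₁/P₁ = 9.574 L.
Isothermal, so P V is constant: T₂ = T₁; P₂ = P₁·(V₁/V₂) = 2462 torr.

P₂ ≈ 2.46e+03 torr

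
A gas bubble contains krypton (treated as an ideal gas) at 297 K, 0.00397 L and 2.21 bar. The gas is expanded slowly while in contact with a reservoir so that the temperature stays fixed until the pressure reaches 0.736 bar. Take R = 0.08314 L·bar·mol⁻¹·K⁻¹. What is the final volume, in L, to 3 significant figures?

Isothermal, so P V is constant: T₂ = T₁; V₂ = V₁·(P₁/P₂) = 0.01192 L.

V₂ ≈ 0.0119 L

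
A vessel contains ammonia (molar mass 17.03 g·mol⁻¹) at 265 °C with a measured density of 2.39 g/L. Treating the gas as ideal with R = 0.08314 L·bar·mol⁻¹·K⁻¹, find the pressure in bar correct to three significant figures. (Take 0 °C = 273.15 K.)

ρ = PM/(RT) ⇒ P = ρRT/M = (2.39 × 0.08314 × 538.1) / 17.03

P ≈ 6.28 bar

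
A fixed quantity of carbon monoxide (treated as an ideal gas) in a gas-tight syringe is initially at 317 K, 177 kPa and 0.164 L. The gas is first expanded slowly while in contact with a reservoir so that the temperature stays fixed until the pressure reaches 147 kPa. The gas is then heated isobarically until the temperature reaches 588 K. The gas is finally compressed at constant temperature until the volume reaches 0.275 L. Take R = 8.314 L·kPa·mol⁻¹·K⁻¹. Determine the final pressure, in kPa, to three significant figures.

T constant ⇒ Boyle's law P V = const: T₂ = T₁; V₂ = V₁·(P₁/P₂) = 0.1975 L.
P constant ⇒ V ∝ T: P₃ = P₂; V₃ = V₂·(T₃/T₂) = 0.3663 L.
Isothermal, so P V is constant: T₄ = T₃; P₄ = P₃·(V₃/V₄) = 195.8 kPa.

P₄ ≈ 196 kPa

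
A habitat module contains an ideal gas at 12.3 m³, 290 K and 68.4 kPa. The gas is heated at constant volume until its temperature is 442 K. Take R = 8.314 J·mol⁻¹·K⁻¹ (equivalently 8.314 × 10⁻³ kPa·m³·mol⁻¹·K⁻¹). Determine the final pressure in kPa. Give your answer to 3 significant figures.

P₂ ≈ 104 kPa

Isochoric, so P/T is constant: V₂ = V₁; P₂ = P₁·(T₂/T₁) = 104.3 kPa.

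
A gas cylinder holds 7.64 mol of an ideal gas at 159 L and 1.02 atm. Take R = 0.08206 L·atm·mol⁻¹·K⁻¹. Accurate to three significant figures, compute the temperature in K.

PV = nRT ⇒ T = PV/(nR) = (1.02 × 159) / (7.64 × 0.08206)

T ≈ 259 K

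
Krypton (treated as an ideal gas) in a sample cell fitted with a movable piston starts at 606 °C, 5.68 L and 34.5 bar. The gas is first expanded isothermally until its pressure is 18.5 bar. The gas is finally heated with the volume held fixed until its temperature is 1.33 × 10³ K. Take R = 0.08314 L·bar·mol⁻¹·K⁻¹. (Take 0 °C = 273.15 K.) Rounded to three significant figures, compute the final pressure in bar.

P₃ ≈ 28.0 bar

Convert: T₁ = 879.1 K.
Isothermal, so P V is constant: T₂ = T₁; V₂ = V₁·(P₁/P₂) = 10.59 L.
V constant ⇒ P ∝ T: V₃ = V₂; P₃ = P₂·(T₃/T₂) = 27.99 bar.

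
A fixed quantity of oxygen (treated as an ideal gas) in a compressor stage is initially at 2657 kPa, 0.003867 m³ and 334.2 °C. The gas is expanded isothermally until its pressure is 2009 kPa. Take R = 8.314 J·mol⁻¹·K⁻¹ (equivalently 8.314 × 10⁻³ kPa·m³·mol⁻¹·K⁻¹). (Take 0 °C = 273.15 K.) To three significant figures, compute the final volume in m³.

Convert: T₁ = 607.3 K.
Isothermal, so P V is constant: T₂ = T₁; V₂ = V₁·(P₁/P₂) = 0.005114 m³.

V₂ ≈ 0.00511 m³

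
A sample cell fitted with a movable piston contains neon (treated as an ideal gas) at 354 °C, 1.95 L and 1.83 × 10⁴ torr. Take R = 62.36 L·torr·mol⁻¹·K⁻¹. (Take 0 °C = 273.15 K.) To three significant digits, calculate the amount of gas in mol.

Convert: T = 627.15 K.
PV = nRT ⇒ n = PV/(RT) = (1.83e+04 × 1.95) / (62.36 × 627.15)

n ≈ 0.912 mol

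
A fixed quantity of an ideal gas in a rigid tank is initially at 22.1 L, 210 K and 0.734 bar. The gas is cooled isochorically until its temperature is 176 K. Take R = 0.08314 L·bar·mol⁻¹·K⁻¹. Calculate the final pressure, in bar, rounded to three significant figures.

P₂ ≈ 0.615 bar

V constant ⇒ P ∝ T: V₂ = V₁; P₂ = P₁·(T₂/T₁) = 0.6152 bar.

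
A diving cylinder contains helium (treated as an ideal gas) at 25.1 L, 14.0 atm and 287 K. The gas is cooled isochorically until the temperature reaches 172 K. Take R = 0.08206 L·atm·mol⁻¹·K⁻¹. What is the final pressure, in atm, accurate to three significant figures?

V constant ⇒ P ∝ T: V₂ = V₁; P₂ = P₁·(T₂/T₁) = 8.390 atm.

P₂ ≈ 8.39 atm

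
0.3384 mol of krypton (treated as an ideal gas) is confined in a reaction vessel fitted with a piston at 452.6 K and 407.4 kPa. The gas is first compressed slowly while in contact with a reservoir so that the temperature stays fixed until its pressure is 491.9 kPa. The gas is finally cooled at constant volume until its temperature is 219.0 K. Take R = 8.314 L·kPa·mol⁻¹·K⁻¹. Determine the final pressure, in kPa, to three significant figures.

From PV = nRT: V₁ = nRT₁/P₁ = 3.126 L.
Isothermal, so P V is constant: T₂ = T₁; V₂ = V₁·(P₁/P₂) = 2.589 L.
V constant ⇒ P ∝ T: V₃ = V₂; P₃ = P₂·(T₃/T₂) = 238.0 kPa.

P₃ ≈ 238 kPa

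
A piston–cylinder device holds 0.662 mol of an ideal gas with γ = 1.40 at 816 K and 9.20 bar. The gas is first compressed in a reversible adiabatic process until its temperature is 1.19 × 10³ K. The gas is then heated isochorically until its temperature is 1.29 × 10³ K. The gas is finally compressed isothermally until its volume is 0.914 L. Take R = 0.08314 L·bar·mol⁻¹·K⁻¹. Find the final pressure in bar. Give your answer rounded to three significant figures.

From PV = nRT: V₁ = nRT₁/P₁ = 4.882 L.
Adiabatic (γ = 1.40), T V^(γ−1) and P V^γ constant: P₂ = P₁·(T₂/T₁)^(γ/(γ−1)) = 34.46 bar; V₂ = V₁·(T₁/T₂)^(1/(γ−1)) = 1.901 L.
V constant ⇒ P ∝ T: V₃ = V₂; P₃ = P₂·(T₃/T₂) = 37.35 bar.
T constant ⇒ Boyle's law P V = const: T₄ = T₃; P₄ = P₃·(V₃/V₄) = 77.68 bar.

P₄ ≈ 77.7 bar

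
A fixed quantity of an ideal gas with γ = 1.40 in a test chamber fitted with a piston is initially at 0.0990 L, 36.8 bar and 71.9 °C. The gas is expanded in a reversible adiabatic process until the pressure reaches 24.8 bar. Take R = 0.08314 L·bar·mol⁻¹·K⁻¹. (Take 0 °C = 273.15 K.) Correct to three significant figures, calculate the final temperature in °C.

T₂ ≈ 35.1 °C

Convert: T₁ = 345.0 K.
Adiabatic (γ = 1.40), T V^(γ−1) and P V^γ constant: T₂ = T₁·(P₂/P₁)^((γ−1)/γ) = 308.3 K; V₂ = V₁·(P₁/P₂)^(1/γ) = 0.1312 L.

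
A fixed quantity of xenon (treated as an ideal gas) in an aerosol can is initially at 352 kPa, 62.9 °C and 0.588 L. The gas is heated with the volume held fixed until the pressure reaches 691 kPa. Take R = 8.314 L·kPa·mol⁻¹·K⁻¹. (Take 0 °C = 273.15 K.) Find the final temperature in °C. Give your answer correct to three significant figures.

T₂ ≈ 387 °C

Convert: T₁ = 336.0 K.
V constant ⇒ P ∝ T: V₂ = V₁; T₂ = T₁·(P₂/P₁) = 659.7 K.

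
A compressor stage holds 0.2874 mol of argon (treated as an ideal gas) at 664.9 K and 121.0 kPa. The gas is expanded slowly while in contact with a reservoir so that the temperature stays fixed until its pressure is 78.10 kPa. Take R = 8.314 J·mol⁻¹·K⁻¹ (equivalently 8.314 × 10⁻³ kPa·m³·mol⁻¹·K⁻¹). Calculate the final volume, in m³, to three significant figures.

From PV = nRT: V₁ = nRT₁/P₁ = 0.01313 m³.
Isothermal, so P V is constant: T₂ = T₁; V₂ = V₁·(P₁/P₂) = 0.02034 m³.

V₂ ≈ 0.0203 m³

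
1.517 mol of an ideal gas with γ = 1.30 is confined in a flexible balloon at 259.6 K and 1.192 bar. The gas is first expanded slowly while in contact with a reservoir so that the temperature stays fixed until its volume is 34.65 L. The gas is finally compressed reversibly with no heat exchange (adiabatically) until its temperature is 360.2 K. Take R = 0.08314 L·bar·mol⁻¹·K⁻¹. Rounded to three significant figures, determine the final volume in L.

From PV = nRT: V₁ = nRT₁/P₁ = 27.47 L.
Isothermal, so P V is constant: T₂ = T₁; P₂ = P₁·(V₁/V₂) = 0.9449 bar.
Adiabatic (γ = 1.30), T V^(γ−1) and P V^γ constant: P₃ = P₂·(T₃/T₂)^(γ/(γ−1)) = 3.906 bar; V₃ = V₂·(T₂/T₃)^(1/(γ−1)) = 11.63 L.

V₃ ≈ 11.6 L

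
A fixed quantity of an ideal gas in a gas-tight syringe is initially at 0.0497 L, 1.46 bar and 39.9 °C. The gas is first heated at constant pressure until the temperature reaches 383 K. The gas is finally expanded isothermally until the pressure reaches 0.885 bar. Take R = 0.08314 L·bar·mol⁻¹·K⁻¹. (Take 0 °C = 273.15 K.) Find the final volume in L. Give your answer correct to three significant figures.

V₃ ≈ 0.100 L

Convert: T₁ = 313.0 K.
Isobaric, so V/T is constant: P₂ = P₁; V₂ = V₁·(T₂/T₁) = 0.06081 L.
Isothermal, so P V is constant: T₃ = T₂; V₃ = V₂·(P₂/P₃) = 0.1003 L.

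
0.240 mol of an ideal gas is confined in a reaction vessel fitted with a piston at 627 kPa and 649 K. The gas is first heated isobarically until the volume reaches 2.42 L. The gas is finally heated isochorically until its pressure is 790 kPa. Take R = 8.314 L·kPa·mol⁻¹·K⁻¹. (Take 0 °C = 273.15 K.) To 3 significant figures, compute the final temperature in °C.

T₃ ≈ 685 °C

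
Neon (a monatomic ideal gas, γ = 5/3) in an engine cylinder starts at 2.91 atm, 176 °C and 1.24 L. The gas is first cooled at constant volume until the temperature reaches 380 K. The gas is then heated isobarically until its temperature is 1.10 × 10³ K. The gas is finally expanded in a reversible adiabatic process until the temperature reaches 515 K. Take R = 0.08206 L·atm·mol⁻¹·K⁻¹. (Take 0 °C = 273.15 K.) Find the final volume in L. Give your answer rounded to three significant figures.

Convert: T₁ = 449.1 K.
Isochoric, so P/T is constant: V₂ = V₁; P₂ = P₁·(T₂/T₁) = 2.462 atm.
P constant ⇒ V ∝ T: P₃ = P₂; V₃ = V₂·(T₃/T₂) = 3.589 L.
Reversible adiabatic, γ = 5/3: P₄ = P₃·(T₄/T₃)^(γ/(γ−1)) = 0.3693 atm; V₄ = V₃·(T₃/T₄)^(1/(γ−1)) = 11.20 L.

V₄ ≈ 11.2 L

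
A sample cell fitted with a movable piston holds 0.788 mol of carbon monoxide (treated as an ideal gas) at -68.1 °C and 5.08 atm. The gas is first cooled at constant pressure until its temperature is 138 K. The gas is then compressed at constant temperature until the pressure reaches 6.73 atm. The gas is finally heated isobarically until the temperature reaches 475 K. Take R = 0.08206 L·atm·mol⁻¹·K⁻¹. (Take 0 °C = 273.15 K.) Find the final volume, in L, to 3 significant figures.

V₄ ≈ 4.56 L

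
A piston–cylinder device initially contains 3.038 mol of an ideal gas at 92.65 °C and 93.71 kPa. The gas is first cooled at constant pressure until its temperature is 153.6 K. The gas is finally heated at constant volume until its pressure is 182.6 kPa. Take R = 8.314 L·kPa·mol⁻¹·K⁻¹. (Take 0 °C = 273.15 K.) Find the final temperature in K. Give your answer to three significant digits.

Convert: T₁ = 365.8 K.
From PV = nRT: V₁ = nRT₁/P₁ = 98.60 L.
Isobaric, so V/T is constant: P₂ = P₁; V₂ = V₁·(T₂/T₁) = 41.40 L.
V constant ⇒ P ∝ T: V₃ = V₂; T₃ = T₂·(P₃/P₂) = 299.3 K.

T₃ ≈ 299 K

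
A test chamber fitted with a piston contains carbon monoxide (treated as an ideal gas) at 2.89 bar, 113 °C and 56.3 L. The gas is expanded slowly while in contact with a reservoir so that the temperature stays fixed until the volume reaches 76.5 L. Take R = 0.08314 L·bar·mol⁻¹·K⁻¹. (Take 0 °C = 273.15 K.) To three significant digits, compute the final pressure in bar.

P₂ ≈ 2.13 bar

Convert: T₁ = 386.1 K.
Isothermal, so P V is constant: T₂ = T₁; P₂ = P₁·(V₁/V₂) = 2.127 bar.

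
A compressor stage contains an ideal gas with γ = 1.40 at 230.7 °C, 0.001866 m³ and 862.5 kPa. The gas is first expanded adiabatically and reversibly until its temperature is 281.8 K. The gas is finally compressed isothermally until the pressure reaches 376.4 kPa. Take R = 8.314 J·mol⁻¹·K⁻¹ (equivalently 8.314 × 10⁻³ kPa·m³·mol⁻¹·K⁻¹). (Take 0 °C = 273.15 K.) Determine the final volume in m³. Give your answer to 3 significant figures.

V₃ ≈ 0.00239 m³

Convert: T₁ = 503.8 K.
Adiabatic (γ = 1.40), T V^(γ−1) and P V^γ constant: P₂ = P₁·(T₂/T₁)^(γ/(γ−1)) = 112.8 kPa; V₂ = V₁·(T₁/T₂)^(1/(γ−1)) = 0.007976 m³.
Isothermal, so P V is constant: T₃ = T₂; V₃ = V₂·(P₂/P₃) = 0.002391 m³.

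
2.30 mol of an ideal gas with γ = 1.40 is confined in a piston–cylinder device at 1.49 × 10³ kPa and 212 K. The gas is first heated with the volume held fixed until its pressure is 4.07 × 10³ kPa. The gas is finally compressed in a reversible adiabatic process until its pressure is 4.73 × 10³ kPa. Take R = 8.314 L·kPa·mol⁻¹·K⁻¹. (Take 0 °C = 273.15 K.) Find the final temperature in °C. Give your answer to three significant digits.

T₃ ≈ 331 °C

From PV = nRT: V₁ = nRT₁/P₁ = 2.721 L.
V constant ⇒ P ∝ T: V₂ = V₁; T₂ = T₁·(P₂/P₁) = 579.1 K.
Adiabatic (γ = 1.40), T V^(γ−1) and P V^γ constant: T₃ = T₂·(P₃/P₂)^((γ−1)/γ) = 604.5 K; V₃ = V₂·(P₂/P₃)^(1/γ) = 2.444 L.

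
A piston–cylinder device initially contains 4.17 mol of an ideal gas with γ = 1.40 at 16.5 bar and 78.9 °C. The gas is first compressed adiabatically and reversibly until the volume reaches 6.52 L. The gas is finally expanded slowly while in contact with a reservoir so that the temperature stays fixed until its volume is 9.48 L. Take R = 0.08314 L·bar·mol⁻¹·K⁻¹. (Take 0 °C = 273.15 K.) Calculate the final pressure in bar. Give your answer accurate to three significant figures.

P₃ ≈ 13.5 bar

Convert: T₁ = 352.0 K.
From PV = nRT: V₁ = nRT₁/P₁ = 7.397 L.
Adiabatic (γ = 1.40), T V^(γ−1) and P V^γ constant: T₂ = T₁·(V₁/V₂)^(γ−1) = 370.3 K; P₂ = P₁·(V₁/V₂)^γ = 19.69 bar.
Isothermal, so P V is constant: T₃ = T₂; P₃ = P₂·(V₂/V₃) = 13.54 bar.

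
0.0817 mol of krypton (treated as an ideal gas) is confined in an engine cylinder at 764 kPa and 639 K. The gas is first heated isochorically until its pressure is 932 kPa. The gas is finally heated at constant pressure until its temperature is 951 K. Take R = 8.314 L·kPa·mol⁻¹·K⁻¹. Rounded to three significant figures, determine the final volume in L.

V₃ ≈ 0.693 L

From PV = nRT: V₁ = nRT₁/P₁ = 0.5681 L.
Isochoric, so P/T is constant: V₂ = V₁; T₂ = T₁·(P₂/P₁) = 779.5 K.
P constant ⇒ V ∝ T: P₃ = P₂; V₃ = V₂·(T₃/T₂) = 0.6931 L.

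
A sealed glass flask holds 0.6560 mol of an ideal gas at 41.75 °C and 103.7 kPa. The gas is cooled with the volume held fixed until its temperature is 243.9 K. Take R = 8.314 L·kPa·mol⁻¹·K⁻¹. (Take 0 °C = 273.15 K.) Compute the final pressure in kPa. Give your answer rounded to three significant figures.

P₂ ≈ 80.3 kPa

Convert: T₁ = 314.9 K.
From PV = nRT: V₁ = nRT₁/P₁ = 16.56 L.
V constant ⇒ P ∝ T: V₂ = V₁; P₂ = P₁·(T₂/T₁) = 80.32 kPa.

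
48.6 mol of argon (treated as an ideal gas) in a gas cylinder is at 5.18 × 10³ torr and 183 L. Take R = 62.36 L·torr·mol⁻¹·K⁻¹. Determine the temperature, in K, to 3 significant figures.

T ≈ 313 K

PV = nRT ⇒ T = PV/(nR) = (5.18e+03 × 183) / (48.6 × 62.36)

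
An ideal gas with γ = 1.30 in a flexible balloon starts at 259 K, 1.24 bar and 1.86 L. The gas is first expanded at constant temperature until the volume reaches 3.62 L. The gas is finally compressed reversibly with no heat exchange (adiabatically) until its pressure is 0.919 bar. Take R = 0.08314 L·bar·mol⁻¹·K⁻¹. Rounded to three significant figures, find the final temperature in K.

T₃ ≈ 282 K

T constant ⇒ Boyle's law P V = const: T₂ = T₁; P₂ = P₁·(V₁/V₂) = 0.6371 bar.
Adiabatic (γ = 1.30), T V^(γ−1) and P V^γ constant: T₃ = T₂·(P₃/P₂)^((γ−1)/γ) = 281.8 K; V₃ = V₂·(P₂/P₃)^(1/γ) = 2.731 L.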